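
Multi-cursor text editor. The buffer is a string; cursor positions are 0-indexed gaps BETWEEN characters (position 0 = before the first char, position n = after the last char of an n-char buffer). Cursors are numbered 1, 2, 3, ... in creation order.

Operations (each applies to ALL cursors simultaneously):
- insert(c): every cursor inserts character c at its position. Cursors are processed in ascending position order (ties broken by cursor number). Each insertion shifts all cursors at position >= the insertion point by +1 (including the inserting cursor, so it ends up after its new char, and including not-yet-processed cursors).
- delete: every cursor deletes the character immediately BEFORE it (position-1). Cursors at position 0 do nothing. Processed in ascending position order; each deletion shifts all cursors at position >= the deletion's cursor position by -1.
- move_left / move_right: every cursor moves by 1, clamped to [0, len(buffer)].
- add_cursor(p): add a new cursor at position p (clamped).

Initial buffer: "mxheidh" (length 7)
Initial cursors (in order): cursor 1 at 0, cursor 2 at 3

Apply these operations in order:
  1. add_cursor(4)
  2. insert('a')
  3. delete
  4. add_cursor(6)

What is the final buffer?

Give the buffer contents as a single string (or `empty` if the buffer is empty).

Answer: mxheidh

Derivation:
After op 1 (add_cursor(4)): buffer="mxheidh" (len 7), cursors c1@0 c2@3 c3@4, authorship .......
After op 2 (insert('a')): buffer="amxhaeaidh" (len 10), cursors c1@1 c2@5 c3@7, authorship 1...2.3...
After op 3 (delete): buffer="mxheidh" (len 7), cursors c1@0 c2@3 c3@4, authorship .......
After op 4 (add_cursor(6)): buffer="mxheidh" (len 7), cursors c1@0 c2@3 c3@4 c4@6, authorship .......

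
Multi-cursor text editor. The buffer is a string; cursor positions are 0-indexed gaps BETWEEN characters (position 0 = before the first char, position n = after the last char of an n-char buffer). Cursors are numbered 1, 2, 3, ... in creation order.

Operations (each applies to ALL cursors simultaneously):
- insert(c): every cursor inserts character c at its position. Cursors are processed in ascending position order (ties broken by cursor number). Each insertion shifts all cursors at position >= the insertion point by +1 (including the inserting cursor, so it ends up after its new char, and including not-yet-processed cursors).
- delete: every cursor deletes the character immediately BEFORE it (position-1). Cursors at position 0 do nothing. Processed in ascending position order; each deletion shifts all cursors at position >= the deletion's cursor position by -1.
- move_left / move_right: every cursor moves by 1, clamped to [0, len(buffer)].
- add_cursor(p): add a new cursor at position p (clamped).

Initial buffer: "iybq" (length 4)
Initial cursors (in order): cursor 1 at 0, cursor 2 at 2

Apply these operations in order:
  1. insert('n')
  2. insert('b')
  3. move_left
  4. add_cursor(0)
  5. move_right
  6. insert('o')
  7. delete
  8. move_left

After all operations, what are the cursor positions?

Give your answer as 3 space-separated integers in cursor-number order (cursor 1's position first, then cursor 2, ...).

Answer: 1 5 0

Derivation:
After op 1 (insert('n')): buffer="niynbq" (len 6), cursors c1@1 c2@4, authorship 1..2..
After op 2 (insert('b')): buffer="nbiynbbq" (len 8), cursors c1@2 c2@6, authorship 11..22..
After op 3 (move_left): buffer="nbiynbbq" (len 8), cursors c1@1 c2@5, authorship 11..22..
After op 4 (add_cursor(0)): buffer="nbiynbbq" (len 8), cursors c3@0 c1@1 c2@5, authorship 11..22..
After op 5 (move_right): buffer="nbiynbbq" (len 8), cursors c3@1 c1@2 c2@6, authorship 11..22..
After op 6 (insert('o')): buffer="noboiynbobq" (len 11), cursors c3@2 c1@4 c2@9, authorship 1311..222..
After op 7 (delete): buffer="nbiynbbq" (len 8), cursors c3@1 c1@2 c2@6, authorship 11..22..
After op 8 (move_left): buffer="nbiynbbq" (len 8), cursors c3@0 c1@1 c2@5, authorship 11..22..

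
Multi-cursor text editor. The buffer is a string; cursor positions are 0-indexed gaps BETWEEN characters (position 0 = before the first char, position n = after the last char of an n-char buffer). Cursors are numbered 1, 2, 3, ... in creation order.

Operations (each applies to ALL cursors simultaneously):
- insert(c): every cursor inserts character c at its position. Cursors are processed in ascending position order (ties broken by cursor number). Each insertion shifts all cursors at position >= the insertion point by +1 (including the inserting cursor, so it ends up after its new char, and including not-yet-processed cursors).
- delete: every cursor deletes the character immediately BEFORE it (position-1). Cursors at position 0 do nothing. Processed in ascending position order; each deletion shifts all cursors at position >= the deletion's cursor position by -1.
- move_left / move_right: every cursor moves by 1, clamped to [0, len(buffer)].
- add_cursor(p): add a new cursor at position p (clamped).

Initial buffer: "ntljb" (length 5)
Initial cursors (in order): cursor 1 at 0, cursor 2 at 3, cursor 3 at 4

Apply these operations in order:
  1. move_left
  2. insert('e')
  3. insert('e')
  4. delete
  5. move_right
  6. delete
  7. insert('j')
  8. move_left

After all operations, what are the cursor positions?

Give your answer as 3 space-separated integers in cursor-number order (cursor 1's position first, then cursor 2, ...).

After op 1 (move_left): buffer="ntljb" (len 5), cursors c1@0 c2@2 c3@3, authorship .....
After op 2 (insert('e')): buffer="entelejb" (len 8), cursors c1@1 c2@4 c3@6, authorship 1..2.3..
After op 3 (insert('e')): buffer="eenteeleejb" (len 11), cursors c1@2 c2@6 c3@9, authorship 11..22.33..
After op 4 (delete): buffer="entelejb" (len 8), cursors c1@1 c2@4 c3@6, authorship 1..2.3..
After op 5 (move_right): buffer="entelejb" (len 8), cursors c1@2 c2@5 c3@7, authorship 1..2.3..
After op 6 (delete): buffer="eteeb" (len 5), cursors c1@1 c2@3 c3@4, authorship 1.23.
After op 7 (insert('j')): buffer="ejtejejb" (len 8), cursors c1@2 c2@5 c3@7, authorship 11.2233.
After op 8 (move_left): buffer="ejtejejb" (len 8), cursors c1@1 c2@4 c3@6, authorship 11.2233.

Answer: 1 4 6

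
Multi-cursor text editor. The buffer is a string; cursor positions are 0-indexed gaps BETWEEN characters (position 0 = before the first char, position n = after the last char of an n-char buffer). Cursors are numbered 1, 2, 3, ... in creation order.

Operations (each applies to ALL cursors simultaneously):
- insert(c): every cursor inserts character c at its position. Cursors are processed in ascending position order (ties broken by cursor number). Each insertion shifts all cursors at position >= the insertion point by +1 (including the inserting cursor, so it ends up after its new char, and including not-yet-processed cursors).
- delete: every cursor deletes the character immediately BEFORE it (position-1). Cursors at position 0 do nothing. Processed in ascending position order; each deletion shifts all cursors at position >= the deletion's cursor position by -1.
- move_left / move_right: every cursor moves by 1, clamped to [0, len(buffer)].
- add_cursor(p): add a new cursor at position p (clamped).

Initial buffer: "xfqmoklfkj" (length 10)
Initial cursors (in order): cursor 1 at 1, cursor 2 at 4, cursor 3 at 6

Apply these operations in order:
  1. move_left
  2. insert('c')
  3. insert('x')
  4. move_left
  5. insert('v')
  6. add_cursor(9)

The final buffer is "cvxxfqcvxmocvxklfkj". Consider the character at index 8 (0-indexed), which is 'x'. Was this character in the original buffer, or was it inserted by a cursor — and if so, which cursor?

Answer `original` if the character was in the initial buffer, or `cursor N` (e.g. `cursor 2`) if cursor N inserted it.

After op 1 (move_left): buffer="xfqmoklfkj" (len 10), cursors c1@0 c2@3 c3@5, authorship ..........
After op 2 (insert('c')): buffer="cxfqcmocklfkj" (len 13), cursors c1@1 c2@5 c3@8, authorship 1...2..3.....
After op 3 (insert('x')): buffer="cxxfqcxmocxklfkj" (len 16), cursors c1@2 c2@7 c3@11, authorship 11...22..33.....
After op 4 (move_left): buffer="cxxfqcxmocxklfkj" (len 16), cursors c1@1 c2@6 c3@10, authorship 11...22..33.....
After op 5 (insert('v')): buffer="cvxxfqcvxmocvxklfkj" (len 19), cursors c1@2 c2@8 c3@13, authorship 111...222..333.....
After op 6 (add_cursor(9)): buffer="cvxxfqcvxmocvxklfkj" (len 19), cursors c1@2 c2@8 c4@9 c3@13, authorship 111...222..333.....
Authorship (.=original, N=cursor N): 1 1 1 . . . 2 2 2 . . 3 3 3 . . . . .
Index 8: author = 2

Answer: cursor 2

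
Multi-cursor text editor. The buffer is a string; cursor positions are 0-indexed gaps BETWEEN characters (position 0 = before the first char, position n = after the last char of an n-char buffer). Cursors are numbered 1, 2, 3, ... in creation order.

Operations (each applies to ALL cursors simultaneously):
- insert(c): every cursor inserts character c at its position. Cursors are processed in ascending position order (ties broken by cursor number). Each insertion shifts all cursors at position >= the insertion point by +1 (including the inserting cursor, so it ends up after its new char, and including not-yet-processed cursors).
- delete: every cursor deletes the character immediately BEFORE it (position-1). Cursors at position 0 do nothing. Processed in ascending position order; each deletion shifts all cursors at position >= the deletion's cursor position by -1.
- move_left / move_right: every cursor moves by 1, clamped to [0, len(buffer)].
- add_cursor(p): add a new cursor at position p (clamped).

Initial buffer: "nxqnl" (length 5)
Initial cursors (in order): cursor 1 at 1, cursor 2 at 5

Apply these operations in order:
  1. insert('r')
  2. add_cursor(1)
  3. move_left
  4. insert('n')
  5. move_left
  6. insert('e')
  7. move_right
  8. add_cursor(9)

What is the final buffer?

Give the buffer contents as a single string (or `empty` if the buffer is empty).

After op 1 (insert('r')): buffer="nrxqnlr" (len 7), cursors c1@2 c2@7, authorship .1....2
After op 2 (add_cursor(1)): buffer="nrxqnlr" (len 7), cursors c3@1 c1@2 c2@7, authorship .1....2
After op 3 (move_left): buffer="nrxqnlr" (len 7), cursors c3@0 c1@1 c2@6, authorship .1....2
After op 4 (insert('n')): buffer="nnnrxqnlnr" (len 10), cursors c3@1 c1@3 c2@9, authorship 3.11....22
After op 5 (move_left): buffer="nnnrxqnlnr" (len 10), cursors c3@0 c1@2 c2@8, authorship 3.11....22
After op 6 (insert('e')): buffer="ennenrxqnlenr" (len 13), cursors c3@1 c1@4 c2@11, authorship 33.111....222
After op 7 (move_right): buffer="ennenrxqnlenr" (len 13), cursors c3@2 c1@5 c2@12, authorship 33.111....222
After op 8 (add_cursor(9)): buffer="ennenrxqnlenr" (len 13), cursors c3@2 c1@5 c4@9 c2@12, authorship 33.111....222

Answer: ennenrxqnlenr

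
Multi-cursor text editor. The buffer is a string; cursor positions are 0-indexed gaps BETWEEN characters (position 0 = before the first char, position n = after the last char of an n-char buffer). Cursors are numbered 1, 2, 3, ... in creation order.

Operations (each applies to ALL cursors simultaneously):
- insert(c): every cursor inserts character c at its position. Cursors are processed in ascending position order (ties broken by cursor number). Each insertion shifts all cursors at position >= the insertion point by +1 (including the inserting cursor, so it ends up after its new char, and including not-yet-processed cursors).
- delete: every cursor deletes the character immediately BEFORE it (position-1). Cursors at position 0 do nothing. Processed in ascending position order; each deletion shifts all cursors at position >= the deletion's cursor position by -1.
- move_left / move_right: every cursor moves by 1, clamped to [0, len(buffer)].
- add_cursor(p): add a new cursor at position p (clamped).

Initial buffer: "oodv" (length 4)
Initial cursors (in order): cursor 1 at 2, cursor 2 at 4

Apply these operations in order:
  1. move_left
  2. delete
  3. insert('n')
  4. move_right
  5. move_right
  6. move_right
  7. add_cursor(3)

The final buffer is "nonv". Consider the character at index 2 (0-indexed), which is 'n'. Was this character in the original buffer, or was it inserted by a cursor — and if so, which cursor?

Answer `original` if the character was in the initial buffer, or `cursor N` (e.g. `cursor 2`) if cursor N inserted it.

After op 1 (move_left): buffer="oodv" (len 4), cursors c1@1 c2@3, authorship ....
After op 2 (delete): buffer="ov" (len 2), cursors c1@0 c2@1, authorship ..
After op 3 (insert('n')): buffer="nonv" (len 4), cursors c1@1 c2@3, authorship 1.2.
After op 4 (move_right): buffer="nonv" (len 4), cursors c1@2 c2@4, authorship 1.2.
After op 5 (move_right): buffer="nonv" (len 4), cursors c1@3 c2@4, authorship 1.2.
After op 6 (move_right): buffer="nonv" (len 4), cursors c1@4 c2@4, authorship 1.2.
After op 7 (add_cursor(3)): buffer="nonv" (len 4), cursors c3@3 c1@4 c2@4, authorship 1.2.
Authorship (.=original, N=cursor N): 1 . 2 .
Index 2: author = 2

Answer: cursor 2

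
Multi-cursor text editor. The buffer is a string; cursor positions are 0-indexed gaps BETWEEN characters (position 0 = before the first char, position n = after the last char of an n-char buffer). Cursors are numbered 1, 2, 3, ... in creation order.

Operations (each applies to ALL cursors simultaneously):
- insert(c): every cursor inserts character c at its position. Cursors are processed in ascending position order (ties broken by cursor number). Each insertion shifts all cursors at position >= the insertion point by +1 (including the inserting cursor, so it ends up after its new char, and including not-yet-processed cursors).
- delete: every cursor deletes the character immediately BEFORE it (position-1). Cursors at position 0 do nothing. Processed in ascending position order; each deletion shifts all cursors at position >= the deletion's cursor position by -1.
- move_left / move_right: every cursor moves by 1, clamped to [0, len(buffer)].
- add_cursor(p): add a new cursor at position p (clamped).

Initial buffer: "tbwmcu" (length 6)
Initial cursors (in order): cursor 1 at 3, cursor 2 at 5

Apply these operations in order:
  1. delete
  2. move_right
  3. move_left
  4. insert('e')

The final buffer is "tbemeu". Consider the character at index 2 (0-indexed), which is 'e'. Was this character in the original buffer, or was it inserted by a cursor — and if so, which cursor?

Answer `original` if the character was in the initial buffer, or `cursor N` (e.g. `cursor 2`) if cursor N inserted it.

Answer: cursor 1

Derivation:
After op 1 (delete): buffer="tbmu" (len 4), cursors c1@2 c2@3, authorship ....
After op 2 (move_right): buffer="tbmu" (len 4), cursors c1@3 c2@4, authorship ....
After op 3 (move_left): buffer="tbmu" (len 4), cursors c1@2 c2@3, authorship ....
After op 4 (insert('e')): buffer="tbemeu" (len 6), cursors c1@3 c2@5, authorship ..1.2.
Authorship (.=original, N=cursor N): . . 1 . 2 .
Index 2: author = 1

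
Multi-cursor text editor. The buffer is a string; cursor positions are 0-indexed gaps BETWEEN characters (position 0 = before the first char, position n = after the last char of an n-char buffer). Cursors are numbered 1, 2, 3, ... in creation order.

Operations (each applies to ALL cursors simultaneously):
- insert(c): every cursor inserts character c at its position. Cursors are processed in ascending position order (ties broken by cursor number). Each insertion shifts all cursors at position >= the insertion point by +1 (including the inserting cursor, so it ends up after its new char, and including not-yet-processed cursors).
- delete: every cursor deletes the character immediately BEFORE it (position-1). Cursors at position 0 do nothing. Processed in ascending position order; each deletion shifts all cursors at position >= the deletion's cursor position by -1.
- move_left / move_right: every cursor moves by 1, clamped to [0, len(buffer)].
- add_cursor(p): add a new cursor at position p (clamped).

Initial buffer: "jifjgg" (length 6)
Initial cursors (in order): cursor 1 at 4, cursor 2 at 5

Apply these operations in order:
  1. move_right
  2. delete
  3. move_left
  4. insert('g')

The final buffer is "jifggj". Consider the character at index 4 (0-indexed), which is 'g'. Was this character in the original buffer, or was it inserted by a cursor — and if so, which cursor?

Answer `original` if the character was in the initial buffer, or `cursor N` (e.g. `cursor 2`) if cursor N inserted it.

Answer: cursor 2

Derivation:
After op 1 (move_right): buffer="jifjgg" (len 6), cursors c1@5 c2@6, authorship ......
After op 2 (delete): buffer="jifj" (len 4), cursors c1@4 c2@4, authorship ....
After op 3 (move_left): buffer="jifj" (len 4), cursors c1@3 c2@3, authorship ....
After op 4 (insert('g')): buffer="jifggj" (len 6), cursors c1@5 c2@5, authorship ...12.
Authorship (.=original, N=cursor N): . . . 1 2 .
Index 4: author = 2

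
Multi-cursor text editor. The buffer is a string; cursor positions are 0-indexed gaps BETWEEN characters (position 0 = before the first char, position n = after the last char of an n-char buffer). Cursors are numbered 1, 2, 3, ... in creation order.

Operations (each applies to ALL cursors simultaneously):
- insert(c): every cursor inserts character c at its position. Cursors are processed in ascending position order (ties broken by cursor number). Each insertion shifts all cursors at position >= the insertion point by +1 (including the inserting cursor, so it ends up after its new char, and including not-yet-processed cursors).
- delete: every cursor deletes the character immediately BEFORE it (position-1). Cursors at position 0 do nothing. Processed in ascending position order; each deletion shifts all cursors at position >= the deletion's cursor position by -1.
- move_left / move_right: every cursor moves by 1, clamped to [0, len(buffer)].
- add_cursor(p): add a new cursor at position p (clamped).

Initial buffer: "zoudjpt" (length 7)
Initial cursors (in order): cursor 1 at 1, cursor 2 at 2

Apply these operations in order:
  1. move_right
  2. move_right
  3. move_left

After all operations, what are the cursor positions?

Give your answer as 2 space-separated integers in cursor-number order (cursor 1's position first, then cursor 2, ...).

After op 1 (move_right): buffer="zoudjpt" (len 7), cursors c1@2 c2@3, authorship .......
After op 2 (move_right): buffer="zoudjpt" (len 7), cursors c1@3 c2@4, authorship .......
After op 3 (move_left): buffer="zoudjpt" (len 7), cursors c1@2 c2@3, authorship .......

Answer: 2 3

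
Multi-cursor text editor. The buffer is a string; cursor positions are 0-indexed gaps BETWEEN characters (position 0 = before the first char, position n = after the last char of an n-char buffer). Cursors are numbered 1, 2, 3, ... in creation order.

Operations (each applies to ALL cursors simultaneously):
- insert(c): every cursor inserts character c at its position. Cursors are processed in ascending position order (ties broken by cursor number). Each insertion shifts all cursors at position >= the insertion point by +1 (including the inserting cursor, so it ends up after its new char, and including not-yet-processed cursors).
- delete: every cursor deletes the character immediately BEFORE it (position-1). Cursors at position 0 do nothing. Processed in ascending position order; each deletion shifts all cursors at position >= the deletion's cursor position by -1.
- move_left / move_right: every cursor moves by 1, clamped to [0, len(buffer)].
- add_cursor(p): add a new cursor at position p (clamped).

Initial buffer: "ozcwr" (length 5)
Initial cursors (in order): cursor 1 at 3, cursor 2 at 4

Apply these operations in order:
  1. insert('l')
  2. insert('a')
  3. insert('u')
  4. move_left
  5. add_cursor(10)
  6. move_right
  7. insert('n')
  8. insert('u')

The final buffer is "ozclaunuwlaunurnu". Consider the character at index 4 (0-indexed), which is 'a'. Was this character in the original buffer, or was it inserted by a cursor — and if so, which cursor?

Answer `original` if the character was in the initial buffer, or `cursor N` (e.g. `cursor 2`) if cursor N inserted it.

After op 1 (insert('l')): buffer="ozclwlr" (len 7), cursors c1@4 c2@6, authorship ...1.2.
After op 2 (insert('a')): buffer="ozclawlar" (len 9), cursors c1@5 c2@8, authorship ...11.22.
After op 3 (insert('u')): buffer="ozclauwlaur" (len 11), cursors c1@6 c2@10, authorship ...111.222.
After op 4 (move_left): buffer="ozclauwlaur" (len 11), cursors c1@5 c2@9, authorship ...111.222.
After op 5 (add_cursor(10)): buffer="ozclauwlaur" (len 11), cursors c1@5 c2@9 c3@10, authorship ...111.222.
After op 6 (move_right): buffer="ozclauwlaur" (len 11), cursors c1@6 c2@10 c3@11, authorship ...111.222.
After op 7 (insert('n')): buffer="ozclaunwlaunrn" (len 14), cursors c1@7 c2@12 c3@14, authorship ...1111.2222.3
After op 8 (insert('u')): buffer="ozclaunuwlaunurnu" (len 17), cursors c1@8 c2@14 c3@17, authorship ...11111.22222.33
Authorship (.=original, N=cursor N): . . . 1 1 1 1 1 . 2 2 2 2 2 . 3 3
Index 4: author = 1

Answer: cursor 1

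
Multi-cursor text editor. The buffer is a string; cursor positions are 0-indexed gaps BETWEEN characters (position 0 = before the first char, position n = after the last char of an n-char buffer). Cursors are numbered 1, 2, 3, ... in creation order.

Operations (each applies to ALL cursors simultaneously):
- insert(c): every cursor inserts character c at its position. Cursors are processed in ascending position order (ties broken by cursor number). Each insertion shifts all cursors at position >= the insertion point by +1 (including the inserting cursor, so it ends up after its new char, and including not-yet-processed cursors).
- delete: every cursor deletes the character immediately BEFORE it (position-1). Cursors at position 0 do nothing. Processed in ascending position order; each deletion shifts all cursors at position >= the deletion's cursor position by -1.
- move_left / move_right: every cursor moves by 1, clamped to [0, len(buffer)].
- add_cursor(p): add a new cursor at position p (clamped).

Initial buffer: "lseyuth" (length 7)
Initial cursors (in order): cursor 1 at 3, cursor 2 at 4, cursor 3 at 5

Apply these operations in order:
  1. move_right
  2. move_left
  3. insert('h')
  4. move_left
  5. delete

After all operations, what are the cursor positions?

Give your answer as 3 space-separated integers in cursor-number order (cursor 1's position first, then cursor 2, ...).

Answer: 2 3 4

Derivation:
After op 1 (move_right): buffer="lseyuth" (len 7), cursors c1@4 c2@5 c3@6, authorship .......
After op 2 (move_left): buffer="lseyuth" (len 7), cursors c1@3 c2@4 c3@5, authorship .......
After op 3 (insert('h')): buffer="lsehyhuhth" (len 10), cursors c1@4 c2@6 c3@8, authorship ...1.2.3..
After op 4 (move_left): buffer="lsehyhuhth" (len 10), cursors c1@3 c2@5 c3@7, authorship ...1.2.3..
After op 5 (delete): buffer="lshhhth" (len 7), cursors c1@2 c2@3 c3@4, authorship ..123..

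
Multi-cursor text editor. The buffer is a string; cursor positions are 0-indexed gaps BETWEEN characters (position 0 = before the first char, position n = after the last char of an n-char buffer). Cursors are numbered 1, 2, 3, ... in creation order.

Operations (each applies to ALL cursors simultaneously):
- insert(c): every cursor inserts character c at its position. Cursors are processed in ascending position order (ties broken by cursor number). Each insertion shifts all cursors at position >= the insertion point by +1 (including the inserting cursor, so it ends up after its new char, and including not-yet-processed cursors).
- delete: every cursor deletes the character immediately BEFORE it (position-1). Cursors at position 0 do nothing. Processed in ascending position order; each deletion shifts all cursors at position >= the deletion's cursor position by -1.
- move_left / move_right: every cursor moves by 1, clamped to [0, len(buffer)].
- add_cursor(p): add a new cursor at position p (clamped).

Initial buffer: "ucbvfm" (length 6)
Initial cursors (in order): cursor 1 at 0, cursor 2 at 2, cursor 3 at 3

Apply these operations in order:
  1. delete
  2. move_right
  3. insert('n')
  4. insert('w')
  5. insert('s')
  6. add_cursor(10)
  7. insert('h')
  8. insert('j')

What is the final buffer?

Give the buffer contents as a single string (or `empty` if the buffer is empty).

After op 1 (delete): buffer="uvfm" (len 4), cursors c1@0 c2@1 c3@1, authorship ....
After op 2 (move_right): buffer="uvfm" (len 4), cursors c1@1 c2@2 c3@2, authorship ....
After op 3 (insert('n')): buffer="unvnnfm" (len 7), cursors c1@2 c2@5 c3@5, authorship .1.23..
After op 4 (insert('w')): buffer="unwvnnwwfm" (len 10), cursors c1@3 c2@8 c3@8, authorship .11.2323..
After op 5 (insert('s')): buffer="unwsvnnwwssfm" (len 13), cursors c1@4 c2@11 c3@11, authorship .111.232323..
After op 6 (add_cursor(10)): buffer="unwsvnnwwssfm" (len 13), cursors c1@4 c4@10 c2@11 c3@11, authorship .111.232323..
After op 7 (insert('h')): buffer="unwshvnnwwshshhfm" (len 17), cursors c1@5 c4@12 c2@15 c3@15, authorship .1111.232324323..
After op 8 (insert('j')): buffer="unwshjvnnwwshjshhjjfm" (len 21), cursors c1@6 c4@14 c2@19 c3@19, authorship .11111.232324432323..

Answer: unwshjvnnwwshjshhjjfm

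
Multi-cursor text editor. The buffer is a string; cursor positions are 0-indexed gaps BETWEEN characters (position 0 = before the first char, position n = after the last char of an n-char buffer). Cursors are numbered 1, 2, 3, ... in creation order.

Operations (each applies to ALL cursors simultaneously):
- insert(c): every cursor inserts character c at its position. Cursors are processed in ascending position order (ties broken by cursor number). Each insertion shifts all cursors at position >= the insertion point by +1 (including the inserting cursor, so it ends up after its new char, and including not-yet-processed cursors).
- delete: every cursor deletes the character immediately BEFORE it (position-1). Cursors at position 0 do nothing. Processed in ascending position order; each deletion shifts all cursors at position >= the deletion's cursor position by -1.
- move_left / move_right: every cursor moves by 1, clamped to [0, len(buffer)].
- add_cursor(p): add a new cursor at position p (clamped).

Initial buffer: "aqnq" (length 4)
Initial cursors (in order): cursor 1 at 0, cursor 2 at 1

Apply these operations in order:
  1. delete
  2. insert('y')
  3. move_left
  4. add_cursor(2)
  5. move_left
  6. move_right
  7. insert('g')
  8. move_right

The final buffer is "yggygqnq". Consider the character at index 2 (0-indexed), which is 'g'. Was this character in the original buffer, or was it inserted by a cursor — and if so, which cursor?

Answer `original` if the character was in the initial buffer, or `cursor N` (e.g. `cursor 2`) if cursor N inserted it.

Answer: cursor 2

Derivation:
After op 1 (delete): buffer="qnq" (len 3), cursors c1@0 c2@0, authorship ...
After op 2 (insert('y')): buffer="yyqnq" (len 5), cursors c1@2 c2@2, authorship 12...
After op 3 (move_left): buffer="yyqnq" (len 5), cursors c1@1 c2@1, authorship 12...
After op 4 (add_cursor(2)): buffer="yyqnq" (len 5), cursors c1@1 c2@1 c3@2, authorship 12...
After op 5 (move_left): buffer="yyqnq" (len 5), cursors c1@0 c2@0 c3@1, authorship 12...
After op 6 (move_right): buffer="yyqnq" (len 5), cursors c1@1 c2@1 c3@2, authorship 12...
After op 7 (insert('g')): buffer="yggygqnq" (len 8), cursors c1@3 c2@3 c3@5, authorship 11223...
After op 8 (move_right): buffer="yggygqnq" (len 8), cursors c1@4 c2@4 c3@6, authorship 11223...
Authorship (.=original, N=cursor N): 1 1 2 2 3 . . .
Index 2: author = 2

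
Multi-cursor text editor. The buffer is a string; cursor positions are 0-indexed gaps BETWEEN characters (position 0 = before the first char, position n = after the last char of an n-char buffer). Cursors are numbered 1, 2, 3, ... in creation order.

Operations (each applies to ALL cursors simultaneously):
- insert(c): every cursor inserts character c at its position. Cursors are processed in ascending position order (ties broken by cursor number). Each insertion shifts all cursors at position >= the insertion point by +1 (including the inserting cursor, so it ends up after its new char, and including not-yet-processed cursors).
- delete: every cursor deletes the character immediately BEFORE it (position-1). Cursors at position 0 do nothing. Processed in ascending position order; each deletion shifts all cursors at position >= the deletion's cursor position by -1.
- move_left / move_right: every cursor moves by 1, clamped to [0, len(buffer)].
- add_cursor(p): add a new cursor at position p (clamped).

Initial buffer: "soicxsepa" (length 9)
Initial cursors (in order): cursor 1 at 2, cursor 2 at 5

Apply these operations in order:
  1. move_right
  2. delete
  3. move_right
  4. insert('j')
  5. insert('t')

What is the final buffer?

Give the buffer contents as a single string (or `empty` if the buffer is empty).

Answer: socjtxejtpa

Derivation:
After op 1 (move_right): buffer="soicxsepa" (len 9), cursors c1@3 c2@6, authorship .........
After op 2 (delete): buffer="socxepa" (len 7), cursors c1@2 c2@4, authorship .......
After op 3 (move_right): buffer="socxepa" (len 7), cursors c1@3 c2@5, authorship .......
After op 4 (insert('j')): buffer="socjxejpa" (len 9), cursors c1@4 c2@7, authorship ...1..2..
After op 5 (insert('t')): buffer="socjtxejtpa" (len 11), cursors c1@5 c2@9, authorship ...11..22..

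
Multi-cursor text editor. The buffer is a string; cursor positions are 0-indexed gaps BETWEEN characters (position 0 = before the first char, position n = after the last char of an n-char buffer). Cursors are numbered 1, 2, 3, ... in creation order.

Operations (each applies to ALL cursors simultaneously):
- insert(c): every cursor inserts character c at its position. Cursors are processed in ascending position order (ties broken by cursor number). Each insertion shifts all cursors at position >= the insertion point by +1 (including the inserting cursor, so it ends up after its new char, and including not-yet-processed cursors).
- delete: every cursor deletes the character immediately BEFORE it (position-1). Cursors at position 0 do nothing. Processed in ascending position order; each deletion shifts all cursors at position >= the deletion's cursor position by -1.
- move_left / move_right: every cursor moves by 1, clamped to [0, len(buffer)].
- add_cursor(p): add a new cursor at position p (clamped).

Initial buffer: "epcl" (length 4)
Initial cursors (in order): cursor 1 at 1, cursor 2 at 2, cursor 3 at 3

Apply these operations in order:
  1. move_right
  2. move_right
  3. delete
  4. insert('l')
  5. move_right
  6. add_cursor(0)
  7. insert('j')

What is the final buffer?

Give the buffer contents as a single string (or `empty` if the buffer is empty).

Answer: jellljjj

Derivation:
After op 1 (move_right): buffer="epcl" (len 4), cursors c1@2 c2@3 c3@4, authorship ....
After op 2 (move_right): buffer="epcl" (len 4), cursors c1@3 c2@4 c3@4, authorship ....
After op 3 (delete): buffer="e" (len 1), cursors c1@1 c2@1 c3@1, authorship .
After op 4 (insert('l')): buffer="elll" (len 4), cursors c1@4 c2@4 c3@4, authorship .123
After op 5 (move_right): buffer="elll" (len 4), cursors c1@4 c2@4 c3@4, authorship .123
After op 6 (add_cursor(0)): buffer="elll" (len 4), cursors c4@0 c1@4 c2@4 c3@4, authorship .123
After op 7 (insert('j')): buffer="jellljjj" (len 8), cursors c4@1 c1@8 c2@8 c3@8, authorship 4.123123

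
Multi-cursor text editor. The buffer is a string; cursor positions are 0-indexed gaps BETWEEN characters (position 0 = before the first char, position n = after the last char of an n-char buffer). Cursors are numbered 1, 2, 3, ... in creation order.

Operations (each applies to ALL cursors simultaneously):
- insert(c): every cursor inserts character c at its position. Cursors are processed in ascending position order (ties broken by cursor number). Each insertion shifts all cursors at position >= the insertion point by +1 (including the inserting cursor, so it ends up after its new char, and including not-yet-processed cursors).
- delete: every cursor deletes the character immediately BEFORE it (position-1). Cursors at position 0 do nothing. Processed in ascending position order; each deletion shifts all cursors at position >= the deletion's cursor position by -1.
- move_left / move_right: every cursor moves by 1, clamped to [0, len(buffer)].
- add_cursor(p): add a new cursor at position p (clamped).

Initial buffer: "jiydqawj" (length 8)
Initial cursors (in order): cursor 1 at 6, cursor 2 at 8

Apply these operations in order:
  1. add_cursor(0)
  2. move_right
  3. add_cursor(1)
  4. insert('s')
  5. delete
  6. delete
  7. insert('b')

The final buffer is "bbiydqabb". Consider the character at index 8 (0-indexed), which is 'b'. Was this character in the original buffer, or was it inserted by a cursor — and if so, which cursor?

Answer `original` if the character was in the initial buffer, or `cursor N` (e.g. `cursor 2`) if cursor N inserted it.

Answer: cursor 2

Derivation:
After op 1 (add_cursor(0)): buffer="jiydqawj" (len 8), cursors c3@0 c1@6 c2@8, authorship ........
After op 2 (move_right): buffer="jiydqawj" (len 8), cursors c3@1 c1@7 c2@8, authorship ........
After op 3 (add_cursor(1)): buffer="jiydqawj" (len 8), cursors c3@1 c4@1 c1@7 c2@8, authorship ........
After op 4 (insert('s')): buffer="jssiydqawsjs" (len 12), cursors c3@3 c4@3 c1@10 c2@12, authorship .34......1.2
After op 5 (delete): buffer="jiydqawj" (len 8), cursors c3@1 c4@1 c1@7 c2@8, authorship ........
After op 6 (delete): buffer="iydqa" (len 5), cursors c3@0 c4@0 c1@5 c2@5, authorship .....
After op 7 (insert('b')): buffer="bbiydqabb" (len 9), cursors c3@2 c4@2 c1@9 c2@9, authorship 34.....12
Authorship (.=original, N=cursor N): 3 4 . . . . . 1 2
Index 8: author = 2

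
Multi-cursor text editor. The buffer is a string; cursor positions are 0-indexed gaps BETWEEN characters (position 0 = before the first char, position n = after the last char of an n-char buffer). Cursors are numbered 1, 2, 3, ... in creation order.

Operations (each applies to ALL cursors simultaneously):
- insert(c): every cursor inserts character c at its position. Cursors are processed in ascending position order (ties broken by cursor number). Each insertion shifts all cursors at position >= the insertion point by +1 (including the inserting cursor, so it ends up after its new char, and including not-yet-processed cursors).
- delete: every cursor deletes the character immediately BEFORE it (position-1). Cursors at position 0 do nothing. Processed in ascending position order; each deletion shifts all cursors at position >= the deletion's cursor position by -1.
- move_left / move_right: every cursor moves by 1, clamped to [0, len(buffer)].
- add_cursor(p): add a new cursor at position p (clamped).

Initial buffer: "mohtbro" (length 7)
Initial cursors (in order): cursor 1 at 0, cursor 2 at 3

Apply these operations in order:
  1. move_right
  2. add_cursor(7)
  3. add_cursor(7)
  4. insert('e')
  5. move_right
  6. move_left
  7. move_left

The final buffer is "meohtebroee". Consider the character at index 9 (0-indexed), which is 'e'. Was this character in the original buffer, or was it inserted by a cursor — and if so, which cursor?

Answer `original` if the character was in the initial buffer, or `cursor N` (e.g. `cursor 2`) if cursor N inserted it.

Answer: cursor 3

Derivation:
After op 1 (move_right): buffer="mohtbro" (len 7), cursors c1@1 c2@4, authorship .......
After op 2 (add_cursor(7)): buffer="mohtbro" (len 7), cursors c1@1 c2@4 c3@7, authorship .......
After op 3 (add_cursor(7)): buffer="mohtbro" (len 7), cursors c1@1 c2@4 c3@7 c4@7, authorship .......
After op 4 (insert('e')): buffer="meohtebroee" (len 11), cursors c1@2 c2@6 c3@11 c4@11, authorship .1...2...34
After op 5 (move_right): buffer="meohtebroee" (len 11), cursors c1@3 c2@7 c3@11 c4@11, authorship .1...2...34
After op 6 (move_left): buffer="meohtebroee" (len 11), cursors c1@2 c2@6 c3@10 c4@10, authorship .1...2...34
After op 7 (move_left): buffer="meohtebroee" (len 11), cursors c1@1 c2@5 c3@9 c4@9, authorship .1...2...34
Authorship (.=original, N=cursor N): . 1 . . . 2 . . . 3 4
Index 9: author = 3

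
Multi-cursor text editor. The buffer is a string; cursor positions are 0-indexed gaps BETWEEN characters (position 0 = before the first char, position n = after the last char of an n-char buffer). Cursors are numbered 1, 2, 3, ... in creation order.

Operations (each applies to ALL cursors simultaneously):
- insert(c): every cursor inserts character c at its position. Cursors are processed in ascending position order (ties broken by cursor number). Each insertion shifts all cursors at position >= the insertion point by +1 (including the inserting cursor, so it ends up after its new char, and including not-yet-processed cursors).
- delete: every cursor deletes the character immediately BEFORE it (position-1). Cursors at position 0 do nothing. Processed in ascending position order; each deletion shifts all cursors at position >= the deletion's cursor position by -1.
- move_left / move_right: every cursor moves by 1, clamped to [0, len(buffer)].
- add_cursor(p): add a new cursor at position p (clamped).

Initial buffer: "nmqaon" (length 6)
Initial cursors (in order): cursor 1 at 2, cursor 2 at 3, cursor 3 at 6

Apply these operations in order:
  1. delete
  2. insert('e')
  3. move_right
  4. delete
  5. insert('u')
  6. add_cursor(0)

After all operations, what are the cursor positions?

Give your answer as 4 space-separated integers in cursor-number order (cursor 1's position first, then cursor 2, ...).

Answer: 4 4 6 0

Derivation:
After op 1 (delete): buffer="nao" (len 3), cursors c1@1 c2@1 c3@3, authorship ...
After op 2 (insert('e')): buffer="neeaoe" (len 6), cursors c1@3 c2@3 c3@6, authorship .12..3
After op 3 (move_right): buffer="neeaoe" (len 6), cursors c1@4 c2@4 c3@6, authorship .12..3
After op 4 (delete): buffer="neo" (len 3), cursors c1@2 c2@2 c3@3, authorship .1.
After op 5 (insert('u')): buffer="neuuou" (len 6), cursors c1@4 c2@4 c3@6, authorship .112.3
After op 6 (add_cursor(0)): buffer="neuuou" (len 6), cursors c4@0 c1@4 c2@4 c3@6, authorship .112.3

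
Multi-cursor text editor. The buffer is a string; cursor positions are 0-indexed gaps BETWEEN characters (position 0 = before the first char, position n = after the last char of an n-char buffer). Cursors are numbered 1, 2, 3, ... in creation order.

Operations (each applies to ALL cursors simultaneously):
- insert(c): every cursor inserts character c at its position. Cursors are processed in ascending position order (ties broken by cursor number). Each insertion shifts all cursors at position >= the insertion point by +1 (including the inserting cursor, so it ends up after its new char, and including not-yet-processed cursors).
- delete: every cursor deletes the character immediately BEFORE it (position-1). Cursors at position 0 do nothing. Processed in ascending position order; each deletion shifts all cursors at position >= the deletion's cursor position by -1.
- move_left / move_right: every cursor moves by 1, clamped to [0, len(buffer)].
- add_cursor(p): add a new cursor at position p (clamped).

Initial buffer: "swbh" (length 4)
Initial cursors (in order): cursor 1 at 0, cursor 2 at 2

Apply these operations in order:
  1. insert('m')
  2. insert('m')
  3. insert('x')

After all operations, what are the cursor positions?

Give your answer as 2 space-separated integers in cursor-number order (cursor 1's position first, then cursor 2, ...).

Answer: 3 8

Derivation:
After op 1 (insert('m')): buffer="mswmbh" (len 6), cursors c1@1 c2@4, authorship 1..2..
After op 2 (insert('m')): buffer="mmswmmbh" (len 8), cursors c1@2 c2@6, authorship 11..22..
After op 3 (insert('x')): buffer="mmxswmmxbh" (len 10), cursors c1@3 c2@8, authorship 111..222..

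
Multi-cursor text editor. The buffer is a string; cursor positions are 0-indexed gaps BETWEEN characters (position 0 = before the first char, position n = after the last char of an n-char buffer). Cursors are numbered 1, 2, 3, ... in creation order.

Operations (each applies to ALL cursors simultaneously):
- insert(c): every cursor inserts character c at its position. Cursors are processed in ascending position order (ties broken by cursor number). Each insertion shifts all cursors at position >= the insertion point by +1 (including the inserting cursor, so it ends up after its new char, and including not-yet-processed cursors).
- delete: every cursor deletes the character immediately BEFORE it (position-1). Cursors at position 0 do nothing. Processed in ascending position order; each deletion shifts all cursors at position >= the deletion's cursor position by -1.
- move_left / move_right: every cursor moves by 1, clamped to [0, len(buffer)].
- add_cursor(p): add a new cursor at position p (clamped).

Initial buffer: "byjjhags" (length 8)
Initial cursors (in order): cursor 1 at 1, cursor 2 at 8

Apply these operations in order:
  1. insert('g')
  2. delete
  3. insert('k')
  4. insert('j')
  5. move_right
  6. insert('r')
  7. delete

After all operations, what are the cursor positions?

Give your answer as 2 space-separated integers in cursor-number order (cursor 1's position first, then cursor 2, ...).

After op 1 (insert('g')): buffer="bgyjjhagsg" (len 10), cursors c1@2 c2@10, authorship .1.......2
After op 2 (delete): buffer="byjjhags" (len 8), cursors c1@1 c2@8, authorship ........
After op 3 (insert('k')): buffer="bkyjjhagsk" (len 10), cursors c1@2 c2@10, authorship .1.......2
After op 4 (insert('j')): buffer="bkjyjjhagskj" (len 12), cursors c1@3 c2@12, authorship .11.......22
After op 5 (move_right): buffer="bkjyjjhagskj" (len 12), cursors c1@4 c2@12, authorship .11.......22
After op 6 (insert('r')): buffer="bkjyrjjhagskjr" (len 14), cursors c1@5 c2@14, authorship .11.1......222
After op 7 (delete): buffer="bkjyjjhagskj" (len 12), cursors c1@4 c2@12, authorship .11.......22

Answer: 4 12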